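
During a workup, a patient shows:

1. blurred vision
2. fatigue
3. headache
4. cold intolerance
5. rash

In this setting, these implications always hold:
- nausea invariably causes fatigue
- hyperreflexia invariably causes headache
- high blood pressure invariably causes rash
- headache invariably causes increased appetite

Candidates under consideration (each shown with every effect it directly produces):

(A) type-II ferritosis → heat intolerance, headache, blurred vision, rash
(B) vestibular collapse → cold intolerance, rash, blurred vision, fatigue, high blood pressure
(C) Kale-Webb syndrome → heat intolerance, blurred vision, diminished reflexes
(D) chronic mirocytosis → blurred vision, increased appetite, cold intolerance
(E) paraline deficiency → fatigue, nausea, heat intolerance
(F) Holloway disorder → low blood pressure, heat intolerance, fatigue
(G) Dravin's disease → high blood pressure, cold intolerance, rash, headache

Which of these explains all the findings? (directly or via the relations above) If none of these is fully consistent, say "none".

none

Testing each hypothesis:
(A) type-II ferritosis — blurred vision yes; fatigue NO; headache yes; cold intolerance NO; rash yes
(B) vestibular collapse — blurred vision yes; fatigue yes; headache NO; cold intolerance yes; rash yes
(C) Kale-Webb syndrome — blurred vision yes; fatigue NO; headache NO; cold intolerance NO; rash NO
(D) chronic mirocytosis — blurred vision yes; fatigue NO; headache NO; cold intolerance yes; rash NO
(E) paraline deficiency — blurred vision NO; fatigue yes; headache NO; cold intolerance NO; rash NO
(F) Holloway disorder — fails on blurred vision, headache, cold intolerance, rash (predicts heat intolerance, not cold intolerance)
(G) Dravin's disease — does not account for blurred vision, fatigue
None of the listed candidates fits everything.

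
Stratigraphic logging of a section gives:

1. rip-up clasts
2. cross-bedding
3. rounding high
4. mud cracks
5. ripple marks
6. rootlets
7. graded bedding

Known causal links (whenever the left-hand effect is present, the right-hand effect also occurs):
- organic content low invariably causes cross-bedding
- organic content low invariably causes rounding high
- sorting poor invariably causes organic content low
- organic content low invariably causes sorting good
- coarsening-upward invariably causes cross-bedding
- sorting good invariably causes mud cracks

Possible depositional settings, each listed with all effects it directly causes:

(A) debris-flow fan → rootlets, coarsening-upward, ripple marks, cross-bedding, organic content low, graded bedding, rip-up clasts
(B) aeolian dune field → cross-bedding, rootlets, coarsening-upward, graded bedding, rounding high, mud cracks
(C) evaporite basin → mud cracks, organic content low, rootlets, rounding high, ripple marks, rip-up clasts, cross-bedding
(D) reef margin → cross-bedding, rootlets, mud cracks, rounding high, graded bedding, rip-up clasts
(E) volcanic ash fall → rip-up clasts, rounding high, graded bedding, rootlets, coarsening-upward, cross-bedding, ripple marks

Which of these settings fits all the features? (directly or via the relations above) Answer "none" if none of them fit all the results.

A

For each candidate, compare predicted effects to what was observed:
(A) debris-flow fan — accounts for every observation (rounding high by organic content low → rounding high)
(B) aeolian dune field — does not account for rip-up clasts, ripple marks
(C) evaporite basin — does not account for graded bedding
(D) reef margin — does not account for ripple marks
(E) volcanic ash fall — does not account for mud cracks
(A) alone accounts for all the evidence.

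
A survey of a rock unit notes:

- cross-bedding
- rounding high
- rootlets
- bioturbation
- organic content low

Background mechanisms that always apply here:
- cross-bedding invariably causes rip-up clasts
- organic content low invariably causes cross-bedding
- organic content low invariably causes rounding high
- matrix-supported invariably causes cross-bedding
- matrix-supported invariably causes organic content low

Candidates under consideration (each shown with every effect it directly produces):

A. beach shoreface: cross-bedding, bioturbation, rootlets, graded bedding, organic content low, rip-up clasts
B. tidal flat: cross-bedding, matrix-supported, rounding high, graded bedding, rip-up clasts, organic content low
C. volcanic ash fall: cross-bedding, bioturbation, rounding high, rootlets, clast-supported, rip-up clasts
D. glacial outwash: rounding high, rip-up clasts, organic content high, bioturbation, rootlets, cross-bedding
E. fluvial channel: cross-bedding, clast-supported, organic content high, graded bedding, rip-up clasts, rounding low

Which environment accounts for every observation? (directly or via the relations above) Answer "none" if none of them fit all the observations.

Checking each candidate against the observations:
(A) beach shoreface — accounts for every observation (rounding high by organic content low → rounding high)
(B) tidal flat — cross-bedding match; rounding high match; rootlets miss; bioturbation miss; organic content low match
(C) volcanic ash fall — cross-bedding match; rounding high match; rootlets match; bioturbation match; organic content low miss
(D) glacial outwash — cross-bedding match; rounding high match; rootlets match; bioturbation match; organic content low miss
(E) fluvial channel — fails on rounding high, rootlets, bioturbation, organic content low (predicts rounding low, not rounding high; predicts organic content high, not organic content low)
Only (A) is consistent with every observation.

A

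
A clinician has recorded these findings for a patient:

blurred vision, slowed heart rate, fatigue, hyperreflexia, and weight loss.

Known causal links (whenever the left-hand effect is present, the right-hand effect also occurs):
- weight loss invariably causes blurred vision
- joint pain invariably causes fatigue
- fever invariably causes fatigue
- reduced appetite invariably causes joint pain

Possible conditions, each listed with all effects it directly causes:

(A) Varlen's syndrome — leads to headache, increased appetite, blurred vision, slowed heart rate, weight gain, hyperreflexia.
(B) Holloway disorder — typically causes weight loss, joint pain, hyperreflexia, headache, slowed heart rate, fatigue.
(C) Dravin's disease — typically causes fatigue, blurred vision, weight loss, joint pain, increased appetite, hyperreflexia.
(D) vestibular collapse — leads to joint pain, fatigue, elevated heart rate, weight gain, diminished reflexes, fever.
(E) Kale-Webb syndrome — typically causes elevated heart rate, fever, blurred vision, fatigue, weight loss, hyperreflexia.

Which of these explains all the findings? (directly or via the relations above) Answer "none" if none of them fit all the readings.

B

Checking each candidate against the observations:
(A) Varlen's syndrome — blurred vision ✓; slowed heart rate ✓; fatigue ✗; hyperreflexia ✓; weight loss ✗
(B) Holloway disorder — blurred vision ✓ (by weight loss → blurred vision); slowed heart rate ✓; fatigue ✓; hyperreflexia ✓; weight loss ✓
(C) Dravin's disease — blurred vision ✓; slowed heart rate ✗; fatigue ✓; hyperreflexia ✓; weight loss ✓
(D) vestibular collapse — blurred vision ✗; slowed heart rate ✗; fatigue ✓; hyperreflexia ✗; weight loss ✗
(E) Kale-Webb syndrome — blurred vision ✓; slowed heart rate ✗; fatigue ✓; hyperreflexia ✓; weight loss ✓
(B) is the only candidate with no mismatches.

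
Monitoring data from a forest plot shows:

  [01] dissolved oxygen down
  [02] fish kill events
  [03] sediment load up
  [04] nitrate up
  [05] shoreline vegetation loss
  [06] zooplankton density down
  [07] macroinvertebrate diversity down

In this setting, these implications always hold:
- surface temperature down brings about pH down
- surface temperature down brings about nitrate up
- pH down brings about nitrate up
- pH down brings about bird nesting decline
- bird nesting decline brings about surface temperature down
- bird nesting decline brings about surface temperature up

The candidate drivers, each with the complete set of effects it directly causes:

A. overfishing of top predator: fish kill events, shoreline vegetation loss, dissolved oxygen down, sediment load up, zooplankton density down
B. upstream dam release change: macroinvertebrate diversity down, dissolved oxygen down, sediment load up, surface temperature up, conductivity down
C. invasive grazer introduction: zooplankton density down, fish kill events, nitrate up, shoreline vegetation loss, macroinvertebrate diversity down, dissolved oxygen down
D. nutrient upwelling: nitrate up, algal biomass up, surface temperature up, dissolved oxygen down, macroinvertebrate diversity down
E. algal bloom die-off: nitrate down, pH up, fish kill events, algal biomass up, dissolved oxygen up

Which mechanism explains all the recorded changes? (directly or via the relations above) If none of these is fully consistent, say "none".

none

For each candidate, compare predicted effects to what was observed:
(A) overfishing of top predator — dissolved oxygen down yes; fish kill events yes; sediment load up yes; nitrate up NO; shoreline vegetation loss yes; zooplankton density down yes; macroinvertebrate diversity down NO
(B) upstream dam release change — does not account for fish kill events, nitrate up, shoreline vegetation loss, zooplankton density down
(C) invasive grazer introduction — dissolved oxygen down yes; fish kill events yes; sediment load up NO; nitrate up yes; shoreline vegetation loss yes; zooplankton density down yes; macroinvertebrate diversity down yes
(D) nutrient upwelling — dissolved oxygen down yes; fish kill events NO; sediment load up NO; nitrate up yes; shoreline vegetation loss NO; zooplankton density down NO; macroinvertebrate diversity down yes
(E) algal bloom die-off — fails on dissolved oxygen down, sediment load up, nitrate up, shoreline vegetation loss, zooplankton density down, macroinvertebrate diversity down (predicts dissolved oxygen up, not dissolved oxygen down; predicts nitrate down, not nitrate up)
None of the listed candidates fits everything.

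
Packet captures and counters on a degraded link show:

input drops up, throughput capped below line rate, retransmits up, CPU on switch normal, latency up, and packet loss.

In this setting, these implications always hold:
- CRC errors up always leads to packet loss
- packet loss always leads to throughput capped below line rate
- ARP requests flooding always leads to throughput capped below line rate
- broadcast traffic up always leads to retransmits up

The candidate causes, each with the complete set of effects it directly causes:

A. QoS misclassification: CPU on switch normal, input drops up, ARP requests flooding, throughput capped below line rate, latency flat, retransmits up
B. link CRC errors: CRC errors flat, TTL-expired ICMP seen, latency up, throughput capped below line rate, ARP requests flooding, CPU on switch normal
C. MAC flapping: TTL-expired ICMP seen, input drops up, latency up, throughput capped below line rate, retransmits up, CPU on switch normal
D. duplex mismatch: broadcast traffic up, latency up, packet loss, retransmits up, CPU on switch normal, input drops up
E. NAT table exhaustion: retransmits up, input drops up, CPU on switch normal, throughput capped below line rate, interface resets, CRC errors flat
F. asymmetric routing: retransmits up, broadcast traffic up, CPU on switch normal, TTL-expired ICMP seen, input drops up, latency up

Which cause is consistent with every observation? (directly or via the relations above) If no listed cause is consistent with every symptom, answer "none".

Checking each candidate against the observations:
(A) QoS misclassification — fails on latency up, packet loss (predicts latency flat, not latency up)
(B) link CRC errors — does not account for input drops up, retransmits up, packet loss
(C) MAC flapping — input drops up yes; throughput capped below line rate yes; retransmits up yes; CPU on switch normal yes; latency up yes; packet loss NO
(D) duplex mismatch — input drops up yes; throughput capped below line rate yes (via packet loss → throughput capped below line rate); retransmits up yes; CPU on switch normal yes; latency up yes; packet loss yes
(E) NAT table exhaustion — does not account for latency up, packet loss
(F) asymmetric routing — does not account for throughput capped below line rate, packet loss
(D) is the only candidate with no mismatches.

D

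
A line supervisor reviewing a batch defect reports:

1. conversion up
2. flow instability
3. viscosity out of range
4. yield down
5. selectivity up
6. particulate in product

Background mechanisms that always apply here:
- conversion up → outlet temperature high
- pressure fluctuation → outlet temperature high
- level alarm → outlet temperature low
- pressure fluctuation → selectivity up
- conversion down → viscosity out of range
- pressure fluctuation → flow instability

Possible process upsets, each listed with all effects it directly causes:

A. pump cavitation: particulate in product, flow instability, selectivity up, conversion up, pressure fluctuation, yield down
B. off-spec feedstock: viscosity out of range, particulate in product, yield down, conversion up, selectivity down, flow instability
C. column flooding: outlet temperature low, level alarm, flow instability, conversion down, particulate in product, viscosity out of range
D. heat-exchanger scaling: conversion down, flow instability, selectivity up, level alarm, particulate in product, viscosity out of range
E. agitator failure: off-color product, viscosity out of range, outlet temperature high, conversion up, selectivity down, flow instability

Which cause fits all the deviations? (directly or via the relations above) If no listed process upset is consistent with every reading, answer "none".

none

For each candidate, compare predicted effects to what was observed:
(A) pump cavitation — does not account for viscosity out of range
(B) off-spec feedstock — conversion up ✓; flow instability ✓; viscosity out of range ✓; yield down ✓; selectivity up ✗; particulate in product ✓
(C) column flooding — fails on conversion up, yield down, selectivity up (predicts conversion down, not conversion up)
(D) heat-exchanger scaling — fails on conversion up, yield down (predicts conversion down, not conversion up)
(E) agitator failure — fails on yield down, selectivity up, particulate in product (predicts selectivity down, not selectivity up)
None of the listed candidates fits everything.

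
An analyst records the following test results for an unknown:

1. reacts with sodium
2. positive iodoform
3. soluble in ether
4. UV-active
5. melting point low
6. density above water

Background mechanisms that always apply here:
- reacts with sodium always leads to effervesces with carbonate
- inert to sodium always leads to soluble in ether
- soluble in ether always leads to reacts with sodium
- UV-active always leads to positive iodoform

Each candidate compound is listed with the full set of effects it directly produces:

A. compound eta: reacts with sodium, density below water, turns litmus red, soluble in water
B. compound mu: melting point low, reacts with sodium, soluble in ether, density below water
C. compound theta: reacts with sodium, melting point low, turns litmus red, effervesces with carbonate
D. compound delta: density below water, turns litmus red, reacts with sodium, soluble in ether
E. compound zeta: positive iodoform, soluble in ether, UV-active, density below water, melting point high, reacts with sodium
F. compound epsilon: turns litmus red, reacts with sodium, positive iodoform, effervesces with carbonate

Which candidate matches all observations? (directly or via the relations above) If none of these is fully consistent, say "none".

none

For each candidate, compare predicted effects to what was observed:
(A) compound eta — fails on positive iodoform, soluble in ether, UV-active, melting point low, density above water (predicts density below water, not density above water)
(B) compound mu — reacts with sodium yes; positive iodoform NO; soluble in ether yes; UV-active NO; melting point low yes; density above water NO
(C) compound theta — reacts with sodium yes; positive iodoform NO; soluble in ether NO; UV-active NO; melting point low yes; density above water NO
(D) compound delta — reacts with sodium yes; positive iodoform NO; soluble in ether yes; UV-active NO; melting point low NO; density above water NO
(E) compound zeta — reacts with sodium yes; positive iodoform yes; soluble in ether yes; UV-active yes; melting point low NO; density above water NO
(F) compound epsilon — reacts with sodium yes; positive iodoform yes; soluble in ether NO; UV-active NO; melting point low NO; density above water NO
Every candidate fails on at least one observation.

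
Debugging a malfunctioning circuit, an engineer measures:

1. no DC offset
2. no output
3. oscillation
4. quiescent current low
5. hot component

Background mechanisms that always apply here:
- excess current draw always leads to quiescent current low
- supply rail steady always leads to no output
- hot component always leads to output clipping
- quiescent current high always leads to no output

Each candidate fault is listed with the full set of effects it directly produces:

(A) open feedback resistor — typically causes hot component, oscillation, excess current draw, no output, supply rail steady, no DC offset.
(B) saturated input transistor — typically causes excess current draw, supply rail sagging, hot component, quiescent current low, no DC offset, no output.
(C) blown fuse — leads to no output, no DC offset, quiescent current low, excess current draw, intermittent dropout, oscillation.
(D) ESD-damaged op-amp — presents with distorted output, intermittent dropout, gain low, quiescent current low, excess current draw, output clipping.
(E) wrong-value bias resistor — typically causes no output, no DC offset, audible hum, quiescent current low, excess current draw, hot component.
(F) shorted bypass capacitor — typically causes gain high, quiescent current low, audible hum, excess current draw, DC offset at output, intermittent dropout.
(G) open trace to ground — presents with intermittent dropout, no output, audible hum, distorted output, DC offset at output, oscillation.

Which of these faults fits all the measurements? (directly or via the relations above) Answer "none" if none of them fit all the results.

Per-candidate check:
(A) open feedback resistor — no DC offset match; no output match; oscillation match; quiescent current low match (via excess current draw → quiescent current low); hot component match
(B) saturated input transistor — no DC offset match; no output match; oscillation miss; quiescent current low match; hot component match
(C) blown fuse — no DC offset match; no output match; oscillation match; quiescent current low match; hot component miss
(D) ESD-damaged op-amp — no DC offset miss; no output miss; oscillation miss; quiescent current low match; hot component miss
(E) wrong-value bias resistor — does not account for oscillation
(F) shorted bypass capacitor — fails on no DC offset, no output, oscillation, hot component (predicts DC offset at output, not no DC offset)
(G) open trace to ground — no DC offset miss; no output match; oscillation match; quiescent current low miss; hot component miss
Only (A) is consistent with every observation.

A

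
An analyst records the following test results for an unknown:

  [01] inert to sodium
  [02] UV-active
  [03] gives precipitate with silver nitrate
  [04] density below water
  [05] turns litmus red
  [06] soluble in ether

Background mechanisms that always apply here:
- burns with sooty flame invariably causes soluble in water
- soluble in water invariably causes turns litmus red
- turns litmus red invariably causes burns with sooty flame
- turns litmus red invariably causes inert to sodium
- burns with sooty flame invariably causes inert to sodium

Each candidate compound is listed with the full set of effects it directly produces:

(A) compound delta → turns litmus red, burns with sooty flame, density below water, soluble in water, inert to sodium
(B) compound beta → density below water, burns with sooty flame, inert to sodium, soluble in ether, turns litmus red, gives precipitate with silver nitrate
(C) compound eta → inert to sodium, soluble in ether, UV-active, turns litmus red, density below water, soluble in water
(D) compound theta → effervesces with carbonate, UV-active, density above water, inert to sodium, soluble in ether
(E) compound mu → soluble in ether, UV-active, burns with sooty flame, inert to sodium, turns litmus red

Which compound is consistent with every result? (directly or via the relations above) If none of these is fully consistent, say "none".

none

Per-candidate check:
(A) compound delta — inert to sodium yes; UV-active NO; gives precipitate with silver nitrate NO; density below water yes; turns litmus red yes; soluble in ether NO
(B) compound beta — does not account for UV-active
(C) compound eta — does not account for gives precipitate with silver nitrate
(D) compound theta — inert to sodium yes; UV-active yes; gives precipitate with silver nitrate NO; density below water NO; turns litmus red NO; soluble in ether yes
(E) compound mu — does not account for gives precipitate with silver nitrate, density below water
Every candidate fails on at least one observation.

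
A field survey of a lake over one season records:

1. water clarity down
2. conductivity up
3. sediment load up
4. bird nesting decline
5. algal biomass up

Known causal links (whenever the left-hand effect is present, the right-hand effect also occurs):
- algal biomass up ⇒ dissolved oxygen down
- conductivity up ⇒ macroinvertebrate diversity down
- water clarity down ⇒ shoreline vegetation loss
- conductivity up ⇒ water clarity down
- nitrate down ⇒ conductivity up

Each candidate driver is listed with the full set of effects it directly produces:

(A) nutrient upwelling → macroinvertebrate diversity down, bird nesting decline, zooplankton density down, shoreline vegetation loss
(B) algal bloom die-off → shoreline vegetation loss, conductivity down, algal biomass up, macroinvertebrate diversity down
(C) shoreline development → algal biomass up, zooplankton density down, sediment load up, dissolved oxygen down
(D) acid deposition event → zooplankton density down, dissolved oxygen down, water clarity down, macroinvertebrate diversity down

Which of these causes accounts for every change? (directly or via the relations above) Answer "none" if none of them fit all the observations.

none

Checking each candidate against the observations:
(A) nutrient upwelling — water clarity down NO; conductivity up NO; sediment load up NO; bird nesting decline yes; algal biomass up NO
(B) algal bloom die-off — water clarity down NO; conductivity up NO; sediment load up NO; bird nesting decline NO; algal biomass up yes
(C) shoreline development — does not account for water clarity down, conductivity up, bird nesting decline
(D) acid deposition event — does not account for conductivity up, sediment load up, bird nesting decline, algal biomass up
None of the listed candidates fits everything.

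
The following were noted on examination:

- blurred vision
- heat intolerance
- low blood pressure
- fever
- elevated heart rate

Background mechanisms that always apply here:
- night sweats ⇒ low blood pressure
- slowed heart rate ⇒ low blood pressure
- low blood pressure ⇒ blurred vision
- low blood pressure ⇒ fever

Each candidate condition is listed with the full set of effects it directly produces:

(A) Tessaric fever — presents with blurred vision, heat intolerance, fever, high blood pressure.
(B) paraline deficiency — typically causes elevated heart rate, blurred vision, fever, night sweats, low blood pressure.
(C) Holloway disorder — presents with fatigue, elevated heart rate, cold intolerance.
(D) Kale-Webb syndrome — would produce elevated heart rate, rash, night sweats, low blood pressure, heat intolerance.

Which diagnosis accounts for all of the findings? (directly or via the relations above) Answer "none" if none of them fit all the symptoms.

D

Per-candidate check:
(A) Tessaric fever — blurred vision ✓; heat intolerance ✓; low blood pressure ✗; fever ✓; elevated heart rate ✗
(B) paraline deficiency — blurred vision ✓; heat intolerance ✗; low blood pressure ✓; fever ✓; elevated heart rate ✓
(C) Holloway disorder — fails on blurred vision, heat intolerance, low blood pressure, fever (predicts cold intolerance, not heat intolerance)
(D) Kale-Webb syndrome — blurred vision ✓ (through low blood pressure → blurred vision); heat intolerance ✓; low blood pressure ✓; fever ✓ (through low blood pressure → fever); elevated heart rate ✓
Only (D) is consistent with every observation.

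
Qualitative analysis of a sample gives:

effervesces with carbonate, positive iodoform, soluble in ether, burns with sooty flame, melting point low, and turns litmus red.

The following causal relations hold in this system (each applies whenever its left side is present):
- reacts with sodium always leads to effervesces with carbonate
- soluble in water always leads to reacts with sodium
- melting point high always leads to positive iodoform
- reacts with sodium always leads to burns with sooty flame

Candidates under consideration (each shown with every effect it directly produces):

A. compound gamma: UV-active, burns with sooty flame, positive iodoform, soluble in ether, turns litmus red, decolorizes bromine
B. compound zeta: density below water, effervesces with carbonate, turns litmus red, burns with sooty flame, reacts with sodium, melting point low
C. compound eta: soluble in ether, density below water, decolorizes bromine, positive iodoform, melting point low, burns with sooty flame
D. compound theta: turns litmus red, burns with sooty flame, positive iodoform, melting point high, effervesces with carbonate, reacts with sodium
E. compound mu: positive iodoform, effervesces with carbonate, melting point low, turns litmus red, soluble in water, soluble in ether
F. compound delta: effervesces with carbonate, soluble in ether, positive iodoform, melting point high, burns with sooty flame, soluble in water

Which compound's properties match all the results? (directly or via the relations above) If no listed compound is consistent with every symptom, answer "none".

For each candidate, compare predicted effects to what was observed:
(A) compound gamma — effervesces with carbonate ✗; positive iodoform ✓; soluble in ether ✓; burns with sooty flame ✓; melting point low ✗; turns litmus red ✓
(B) compound zeta — does not account for positive iodoform, soluble in ether
(C) compound eta — effervesces with carbonate ✗; positive iodoform ✓; soluble in ether ✓; burns with sooty flame ✓; melting point low ✓; turns litmus red ✗
(D) compound theta — effervesces with carbonate ✓; positive iodoform ✓; soluble in ether ✗; burns with sooty flame ✓; melting point low ✗; turns litmus red ✓
(E) compound mu — accounts for every observation (burns with sooty flame by soluble in water → reacts with sodium → burns with sooty flame)
(F) compound delta — effervesces with carbonate ✓; positive iodoform ✓; soluble in ether ✓; burns with sooty flame ✓; melting point low ✗; turns litmus red ✗
Only (E) is consistent with every observation.

E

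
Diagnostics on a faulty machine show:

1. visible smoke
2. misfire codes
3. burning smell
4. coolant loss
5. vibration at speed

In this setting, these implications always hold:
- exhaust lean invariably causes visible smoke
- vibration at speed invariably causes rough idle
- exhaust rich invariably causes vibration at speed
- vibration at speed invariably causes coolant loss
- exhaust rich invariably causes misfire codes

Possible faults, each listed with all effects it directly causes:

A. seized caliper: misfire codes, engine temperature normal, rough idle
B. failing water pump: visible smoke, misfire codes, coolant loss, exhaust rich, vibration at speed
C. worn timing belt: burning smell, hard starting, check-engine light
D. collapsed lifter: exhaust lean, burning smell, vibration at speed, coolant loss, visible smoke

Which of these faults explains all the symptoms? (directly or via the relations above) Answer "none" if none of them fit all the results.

Testing each hypothesis:
(A) seized caliper — does not account for visible smoke, burning smell, coolant loss, vibration at speed
(B) failing water pump — visible smoke match; misfire codes match; burning smell miss; coolant loss match; vibration at speed match
(C) worn timing belt — visible smoke miss; misfire codes miss; burning smell match; coolant loss miss; vibration at speed miss
(D) collapsed lifter — visible smoke match; misfire codes miss; burning smell match; coolant loss match; vibration at speed match
No candidate is consistent with all observations.

none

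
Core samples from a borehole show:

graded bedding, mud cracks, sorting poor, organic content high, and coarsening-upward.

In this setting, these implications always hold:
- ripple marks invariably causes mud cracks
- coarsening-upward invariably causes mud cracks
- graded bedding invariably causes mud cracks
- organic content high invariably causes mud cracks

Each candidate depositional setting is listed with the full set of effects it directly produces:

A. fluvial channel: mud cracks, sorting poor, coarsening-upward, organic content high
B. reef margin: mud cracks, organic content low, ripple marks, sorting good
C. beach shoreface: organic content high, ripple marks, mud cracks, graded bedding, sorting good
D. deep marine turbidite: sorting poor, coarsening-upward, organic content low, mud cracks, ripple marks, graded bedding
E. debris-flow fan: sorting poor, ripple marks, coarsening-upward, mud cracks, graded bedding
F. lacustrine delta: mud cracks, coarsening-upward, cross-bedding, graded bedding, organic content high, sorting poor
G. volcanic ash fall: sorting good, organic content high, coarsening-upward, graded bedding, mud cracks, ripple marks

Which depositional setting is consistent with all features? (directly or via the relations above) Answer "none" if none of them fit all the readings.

Per-candidate check:
(A) fluvial channel — graded bedding -; mud cracks +; sorting poor +; organic content high +; coarsening-upward +
(B) reef margin — fails on graded bedding, sorting poor, organic content high, coarsening-upward (predicts sorting good, not sorting poor; predicts organic content low, not organic content high)
(C) beach shoreface — graded bedding +; mud cracks +; sorting poor -; organic content high +; coarsening-upward -
(D) deep marine turbidite — graded bedding +; mud cracks +; sorting poor +; organic content high -; coarsening-upward +
(E) debris-flow fan — does not account for organic content high
(F) lacustrine delta — graded bedding +; mud cracks +; sorting poor +; organic content high +; coarsening-upward +
(G) volcanic ash fall — graded bedding +; mud cracks +; sorting poor -; organic content high +; coarsening-upward +
(F) alone accounts for all the evidence.

F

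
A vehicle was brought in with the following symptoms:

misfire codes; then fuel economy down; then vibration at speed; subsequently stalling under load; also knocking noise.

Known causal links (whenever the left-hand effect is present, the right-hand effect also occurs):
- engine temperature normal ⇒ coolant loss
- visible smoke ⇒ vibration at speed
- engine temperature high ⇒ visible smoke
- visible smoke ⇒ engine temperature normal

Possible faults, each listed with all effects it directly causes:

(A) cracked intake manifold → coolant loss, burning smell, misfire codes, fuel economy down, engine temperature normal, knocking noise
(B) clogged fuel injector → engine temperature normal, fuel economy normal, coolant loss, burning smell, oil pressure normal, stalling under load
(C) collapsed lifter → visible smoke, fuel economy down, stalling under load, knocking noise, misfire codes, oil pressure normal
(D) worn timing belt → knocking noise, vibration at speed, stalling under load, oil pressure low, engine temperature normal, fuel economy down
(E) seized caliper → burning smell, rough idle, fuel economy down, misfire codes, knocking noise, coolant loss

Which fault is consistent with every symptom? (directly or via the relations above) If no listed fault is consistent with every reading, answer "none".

C

Checking each candidate against the observations:
(A) cracked intake manifold — misfire codes yes; fuel economy down yes; vibration at speed NO; stalling under load NO; knocking noise yes
(B) clogged fuel injector — fails on misfire codes, fuel economy down, vibration at speed, knocking noise (predicts fuel economy normal, not fuel economy down)
(C) collapsed lifter — misfire codes yes; fuel economy down yes; vibration at speed yes (by visible smoke → vibration at speed); stalling under load yes; knocking noise yes
(D) worn timing belt — misfire codes NO; fuel economy down yes; vibration at speed yes; stalling under load yes; knocking noise yes
(E) seized caliper — does not account for vibration at speed, stalling under load
Only (C) is consistent with every observation.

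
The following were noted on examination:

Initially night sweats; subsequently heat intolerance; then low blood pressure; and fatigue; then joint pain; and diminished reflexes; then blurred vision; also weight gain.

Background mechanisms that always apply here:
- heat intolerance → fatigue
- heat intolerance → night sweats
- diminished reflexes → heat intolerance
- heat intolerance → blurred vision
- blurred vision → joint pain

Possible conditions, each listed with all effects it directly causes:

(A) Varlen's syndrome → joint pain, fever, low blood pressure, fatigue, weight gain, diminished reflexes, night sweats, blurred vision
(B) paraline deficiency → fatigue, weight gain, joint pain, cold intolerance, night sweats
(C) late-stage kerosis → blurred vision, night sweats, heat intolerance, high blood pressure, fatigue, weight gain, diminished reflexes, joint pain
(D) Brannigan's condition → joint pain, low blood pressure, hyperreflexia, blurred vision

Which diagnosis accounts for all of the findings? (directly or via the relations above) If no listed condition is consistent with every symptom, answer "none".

A

Checking each candidate against the observations:
(A) Varlen's syndrome — accounts for every observation (heat intolerance via diminished reflexes → heat intolerance)
(B) paraline deficiency — fails on heat intolerance, low blood pressure, diminished reflexes, blurred vision (predicts cold intolerance, not heat intolerance)
(C) late-stage kerosis — night sweats yes; heat intolerance yes; low blood pressure NO; fatigue yes; joint pain yes; diminished reflexes yes; blurred vision yes; weight gain yes
(D) Brannigan's condition — fails on night sweats, heat intolerance, fatigue, diminished reflexes, weight gain (predicts hyperreflexia, not diminished reflexes)
(A) alone accounts for all the evidence.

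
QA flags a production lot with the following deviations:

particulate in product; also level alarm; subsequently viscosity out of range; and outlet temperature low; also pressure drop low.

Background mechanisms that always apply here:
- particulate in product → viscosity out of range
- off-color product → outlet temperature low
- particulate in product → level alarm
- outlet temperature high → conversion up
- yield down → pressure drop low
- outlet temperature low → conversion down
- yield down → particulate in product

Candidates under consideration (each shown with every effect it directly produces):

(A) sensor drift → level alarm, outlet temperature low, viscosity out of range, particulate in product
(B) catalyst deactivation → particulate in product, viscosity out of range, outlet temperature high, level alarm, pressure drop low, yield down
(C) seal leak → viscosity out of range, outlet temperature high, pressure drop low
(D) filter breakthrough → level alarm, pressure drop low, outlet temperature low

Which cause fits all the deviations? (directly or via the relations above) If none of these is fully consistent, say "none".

Per-candidate check:
(A) sensor drift — particulate in product ✓; level alarm ✓; viscosity out of range ✓; outlet temperature low ✓; pressure drop low ✗
(B) catalyst deactivation — fails on outlet temperature low (predicts outlet temperature high, not outlet temperature low)
(C) seal leak — particulate in product ✗; level alarm ✗; viscosity out of range ✓; outlet temperature low ✗; pressure drop low ✓
(D) filter breakthrough — does not account for particulate in product, viscosity out of range
None of the listed candidates fits everything.

none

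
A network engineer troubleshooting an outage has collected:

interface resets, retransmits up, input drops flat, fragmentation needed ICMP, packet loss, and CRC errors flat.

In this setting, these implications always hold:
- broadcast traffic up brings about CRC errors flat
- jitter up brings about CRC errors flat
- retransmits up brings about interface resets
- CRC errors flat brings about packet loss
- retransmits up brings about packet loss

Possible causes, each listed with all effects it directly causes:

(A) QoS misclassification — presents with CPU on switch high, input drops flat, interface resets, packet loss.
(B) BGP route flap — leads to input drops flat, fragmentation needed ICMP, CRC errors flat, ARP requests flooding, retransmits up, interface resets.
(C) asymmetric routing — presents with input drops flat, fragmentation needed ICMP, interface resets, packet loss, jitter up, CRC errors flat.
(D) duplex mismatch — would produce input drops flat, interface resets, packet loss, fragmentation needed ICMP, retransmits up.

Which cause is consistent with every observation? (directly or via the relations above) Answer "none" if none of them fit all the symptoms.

B

Testing each hypothesis:
(A) QoS misclassification — interface resets match; retransmits up miss; input drops flat match; fragmentation needed ICMP miss; packet loss match; CRC errors flat miss
(B) BGP route flap — interface resets match; retransmits up match; input drops flat match; fragmentation needed ICMP match; packet loss match (via CRC errors flat → packet loss); CRC errors flat match
(C) asymmetric routing — interface resets match; retransmits up miss; input drops flat match; fragmentation needed ICMP match; packet loss match; CRC errors flat match
(D) duplex mismatch — does not account for CRC errors flat
Only (B) is consistent with every observation.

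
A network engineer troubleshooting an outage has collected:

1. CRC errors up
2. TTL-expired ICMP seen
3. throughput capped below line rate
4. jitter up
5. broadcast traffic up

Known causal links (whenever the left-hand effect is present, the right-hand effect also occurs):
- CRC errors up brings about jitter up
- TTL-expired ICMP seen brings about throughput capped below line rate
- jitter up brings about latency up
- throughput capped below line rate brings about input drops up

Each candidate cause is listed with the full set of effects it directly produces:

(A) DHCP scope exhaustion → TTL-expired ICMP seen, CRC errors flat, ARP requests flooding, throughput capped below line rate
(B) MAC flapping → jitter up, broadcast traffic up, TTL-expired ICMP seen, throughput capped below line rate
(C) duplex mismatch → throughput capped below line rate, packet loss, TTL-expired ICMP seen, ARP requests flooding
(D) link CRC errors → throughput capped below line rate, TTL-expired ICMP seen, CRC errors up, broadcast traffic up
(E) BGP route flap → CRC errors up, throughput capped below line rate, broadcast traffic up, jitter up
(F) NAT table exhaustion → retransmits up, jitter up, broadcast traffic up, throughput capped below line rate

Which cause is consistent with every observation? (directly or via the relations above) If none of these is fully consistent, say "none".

For each candidate, compare predicted effects to what was observed:
(A) DHCP scope exhaustion — CRC errors up miss; TTL-expired ICMP seen match; throughput capped below line rate match; jitter up miss; broadcast traffic up miss
(B) MAC flapping — CRC errors up miss; TTL-expired ICMP seen match; throughput capped below line rate match; jitter up match; broadcast traffic up match
(C) duplex mismatch — CRC errors up miss; TTL-expired ICMP seen match; throughput capped below line rate match; jitter up miss; broadcast traffic up miss
(D) link CRC errors — accounts for every observation (jitter up through CRC errors up → jitter up)
(E) BGP route flap — does not account for TTL-expired ICMP seen
(F) NAT table exhaustion — CRC errors up miss; TTL-expired ICMP seen miss; throughput capped below line rate match; jitter up match; broadcast traffic up match
(D) alone accounts for all the evidence.

D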